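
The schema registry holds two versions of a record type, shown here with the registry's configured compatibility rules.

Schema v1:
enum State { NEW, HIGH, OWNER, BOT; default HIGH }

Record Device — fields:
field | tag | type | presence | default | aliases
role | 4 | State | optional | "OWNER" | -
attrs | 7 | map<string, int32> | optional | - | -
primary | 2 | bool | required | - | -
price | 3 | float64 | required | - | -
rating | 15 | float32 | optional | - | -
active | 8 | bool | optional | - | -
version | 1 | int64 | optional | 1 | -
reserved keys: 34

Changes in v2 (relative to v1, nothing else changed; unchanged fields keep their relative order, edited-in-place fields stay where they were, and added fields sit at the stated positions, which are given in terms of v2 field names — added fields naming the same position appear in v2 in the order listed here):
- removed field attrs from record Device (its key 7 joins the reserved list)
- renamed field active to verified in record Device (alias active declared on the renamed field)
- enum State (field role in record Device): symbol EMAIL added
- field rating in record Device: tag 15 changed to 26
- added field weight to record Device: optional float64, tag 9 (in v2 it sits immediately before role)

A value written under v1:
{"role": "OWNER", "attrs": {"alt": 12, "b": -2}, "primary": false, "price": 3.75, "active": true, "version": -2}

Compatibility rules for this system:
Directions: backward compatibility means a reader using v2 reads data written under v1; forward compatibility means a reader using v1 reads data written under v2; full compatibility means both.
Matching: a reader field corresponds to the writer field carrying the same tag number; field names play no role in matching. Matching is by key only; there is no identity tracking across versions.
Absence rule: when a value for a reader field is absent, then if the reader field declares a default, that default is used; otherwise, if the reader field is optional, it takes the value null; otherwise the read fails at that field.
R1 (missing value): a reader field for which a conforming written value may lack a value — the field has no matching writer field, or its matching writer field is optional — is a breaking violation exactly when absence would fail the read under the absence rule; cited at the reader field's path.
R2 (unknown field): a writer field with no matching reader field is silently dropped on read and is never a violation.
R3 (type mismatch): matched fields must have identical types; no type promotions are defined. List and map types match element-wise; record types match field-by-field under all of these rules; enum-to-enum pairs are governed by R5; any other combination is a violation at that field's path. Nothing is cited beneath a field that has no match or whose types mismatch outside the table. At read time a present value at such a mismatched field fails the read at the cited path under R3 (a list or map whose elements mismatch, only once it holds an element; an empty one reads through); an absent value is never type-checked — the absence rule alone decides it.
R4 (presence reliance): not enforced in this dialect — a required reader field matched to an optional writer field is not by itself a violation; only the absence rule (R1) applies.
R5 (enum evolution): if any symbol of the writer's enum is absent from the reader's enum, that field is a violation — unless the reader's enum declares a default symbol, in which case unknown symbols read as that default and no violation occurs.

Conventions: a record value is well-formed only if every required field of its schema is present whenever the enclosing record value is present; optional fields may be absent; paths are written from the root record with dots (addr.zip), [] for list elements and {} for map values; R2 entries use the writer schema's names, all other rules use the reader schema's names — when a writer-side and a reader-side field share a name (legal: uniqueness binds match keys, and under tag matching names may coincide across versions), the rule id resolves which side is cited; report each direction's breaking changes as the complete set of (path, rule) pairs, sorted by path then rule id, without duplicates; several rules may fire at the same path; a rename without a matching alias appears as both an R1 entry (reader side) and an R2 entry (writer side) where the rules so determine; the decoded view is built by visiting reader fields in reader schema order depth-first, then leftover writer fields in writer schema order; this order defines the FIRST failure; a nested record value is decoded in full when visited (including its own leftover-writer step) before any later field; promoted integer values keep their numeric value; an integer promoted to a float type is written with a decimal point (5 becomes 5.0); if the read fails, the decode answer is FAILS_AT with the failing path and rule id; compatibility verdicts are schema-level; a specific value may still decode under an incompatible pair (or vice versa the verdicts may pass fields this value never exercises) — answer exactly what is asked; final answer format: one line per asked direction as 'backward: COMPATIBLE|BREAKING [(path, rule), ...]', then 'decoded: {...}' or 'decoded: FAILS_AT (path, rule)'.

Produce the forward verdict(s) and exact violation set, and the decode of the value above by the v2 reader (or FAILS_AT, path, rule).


arrows below run writer -> reader for Device
checking forward for Device: reader v1 against writer v2:
  role <- role (State -> State, writer optional)
  attrs: no writer match
  primary <- primary (bool -> bool, writer required)
  price <- price (float64 -> float64, writer required)
  rating: no writer match
  active <- verified (bool -> bool, writer optional)
  version <- version (int64 -> int64, writer optional)
  writer field weight has no reader counterpart
  writer field rating has no reader counterpart
  => forward verdict for Device: COMPATIBLE, no violations
decode walk for Device under reader schema v2:
  weight := null (not supplied -> null)
  role := "OWNER"
  primary := false
  price := 3.75
  rating := null (not supplied -> null)
  verified := true (from writer active)
  version := -2
  writer attrs: unmatched, discarded
  => decoded: {"weight": null, "role": "OWNER", "primary": false, "price": 3.75, "rating": null, "verified": true, "version": -2}
checking off the Device differences that do not matter here:
  enum State (field role in record Device): symbol EMAIL added -> triggers nothing under Device's printed rules — same verdict
  field rating in record Device: tag 15 changed to 26 -> triggers nothing under Device's printed rules — same verdict

forward: COMPATIBLE []; decoded: {"weight": null, "role": "OWNER", "primary": false, "price": 3.75, "rating": null, "verified": true, "version": -2}


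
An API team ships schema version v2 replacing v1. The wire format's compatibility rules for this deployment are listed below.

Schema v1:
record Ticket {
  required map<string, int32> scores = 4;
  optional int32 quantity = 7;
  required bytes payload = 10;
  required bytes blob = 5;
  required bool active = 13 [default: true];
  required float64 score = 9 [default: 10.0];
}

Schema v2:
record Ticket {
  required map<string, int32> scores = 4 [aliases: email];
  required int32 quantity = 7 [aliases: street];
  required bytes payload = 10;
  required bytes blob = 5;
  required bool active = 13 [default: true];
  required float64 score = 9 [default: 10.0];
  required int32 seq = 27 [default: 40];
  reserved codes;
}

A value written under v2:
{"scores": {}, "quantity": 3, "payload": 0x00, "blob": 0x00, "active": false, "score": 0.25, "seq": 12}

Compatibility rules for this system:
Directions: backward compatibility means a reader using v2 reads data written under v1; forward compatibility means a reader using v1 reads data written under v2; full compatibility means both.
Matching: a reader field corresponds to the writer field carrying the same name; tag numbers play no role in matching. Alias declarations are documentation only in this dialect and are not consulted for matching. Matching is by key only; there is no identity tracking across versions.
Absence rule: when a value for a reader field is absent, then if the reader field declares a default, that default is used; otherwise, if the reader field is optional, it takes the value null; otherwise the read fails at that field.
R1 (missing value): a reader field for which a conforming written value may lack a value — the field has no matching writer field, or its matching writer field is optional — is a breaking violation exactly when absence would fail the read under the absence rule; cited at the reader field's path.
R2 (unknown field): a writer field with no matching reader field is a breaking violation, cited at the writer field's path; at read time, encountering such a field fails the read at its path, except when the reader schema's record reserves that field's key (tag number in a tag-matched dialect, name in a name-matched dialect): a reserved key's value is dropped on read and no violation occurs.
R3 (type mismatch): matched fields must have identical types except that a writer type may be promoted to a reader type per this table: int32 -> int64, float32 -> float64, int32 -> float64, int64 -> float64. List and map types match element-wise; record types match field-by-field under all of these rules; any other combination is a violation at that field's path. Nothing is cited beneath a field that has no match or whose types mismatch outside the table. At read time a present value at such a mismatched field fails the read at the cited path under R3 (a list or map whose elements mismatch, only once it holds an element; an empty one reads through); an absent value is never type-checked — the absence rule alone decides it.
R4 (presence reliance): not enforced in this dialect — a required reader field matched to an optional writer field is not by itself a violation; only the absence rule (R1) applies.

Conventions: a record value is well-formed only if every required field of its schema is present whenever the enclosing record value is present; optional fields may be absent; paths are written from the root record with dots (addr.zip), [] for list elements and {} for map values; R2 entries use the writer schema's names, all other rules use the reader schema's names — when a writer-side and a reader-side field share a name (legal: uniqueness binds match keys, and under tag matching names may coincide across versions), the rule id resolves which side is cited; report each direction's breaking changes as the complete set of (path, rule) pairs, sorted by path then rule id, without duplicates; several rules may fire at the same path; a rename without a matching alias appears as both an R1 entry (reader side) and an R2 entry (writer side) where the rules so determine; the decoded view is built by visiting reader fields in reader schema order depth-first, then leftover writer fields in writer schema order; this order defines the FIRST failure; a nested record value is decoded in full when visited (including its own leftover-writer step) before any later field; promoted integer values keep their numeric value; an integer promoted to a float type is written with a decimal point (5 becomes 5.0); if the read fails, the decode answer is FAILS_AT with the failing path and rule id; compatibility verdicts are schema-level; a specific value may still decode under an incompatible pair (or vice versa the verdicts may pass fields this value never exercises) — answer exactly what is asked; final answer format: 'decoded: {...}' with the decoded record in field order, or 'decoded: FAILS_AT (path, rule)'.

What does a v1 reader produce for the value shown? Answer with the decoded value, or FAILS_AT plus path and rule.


in Ticket below, arrows point writer -> reader
decode (reader v1):
  scores := {}
  quantity := 3
  payload := 0x00
  blob := 0x00
  active := false
  score := 0.25
  read fails at seq under R2 (unknown field)
  => FAILS_AT (seq, R2)
remaining Ticket differences; none change what is asked:
  field quantity in record Ticket: optional changed to required -> schema-level compatibility only; this Ticket value's decode is unchanged

decoded: FAILS_AT (seq, R2)


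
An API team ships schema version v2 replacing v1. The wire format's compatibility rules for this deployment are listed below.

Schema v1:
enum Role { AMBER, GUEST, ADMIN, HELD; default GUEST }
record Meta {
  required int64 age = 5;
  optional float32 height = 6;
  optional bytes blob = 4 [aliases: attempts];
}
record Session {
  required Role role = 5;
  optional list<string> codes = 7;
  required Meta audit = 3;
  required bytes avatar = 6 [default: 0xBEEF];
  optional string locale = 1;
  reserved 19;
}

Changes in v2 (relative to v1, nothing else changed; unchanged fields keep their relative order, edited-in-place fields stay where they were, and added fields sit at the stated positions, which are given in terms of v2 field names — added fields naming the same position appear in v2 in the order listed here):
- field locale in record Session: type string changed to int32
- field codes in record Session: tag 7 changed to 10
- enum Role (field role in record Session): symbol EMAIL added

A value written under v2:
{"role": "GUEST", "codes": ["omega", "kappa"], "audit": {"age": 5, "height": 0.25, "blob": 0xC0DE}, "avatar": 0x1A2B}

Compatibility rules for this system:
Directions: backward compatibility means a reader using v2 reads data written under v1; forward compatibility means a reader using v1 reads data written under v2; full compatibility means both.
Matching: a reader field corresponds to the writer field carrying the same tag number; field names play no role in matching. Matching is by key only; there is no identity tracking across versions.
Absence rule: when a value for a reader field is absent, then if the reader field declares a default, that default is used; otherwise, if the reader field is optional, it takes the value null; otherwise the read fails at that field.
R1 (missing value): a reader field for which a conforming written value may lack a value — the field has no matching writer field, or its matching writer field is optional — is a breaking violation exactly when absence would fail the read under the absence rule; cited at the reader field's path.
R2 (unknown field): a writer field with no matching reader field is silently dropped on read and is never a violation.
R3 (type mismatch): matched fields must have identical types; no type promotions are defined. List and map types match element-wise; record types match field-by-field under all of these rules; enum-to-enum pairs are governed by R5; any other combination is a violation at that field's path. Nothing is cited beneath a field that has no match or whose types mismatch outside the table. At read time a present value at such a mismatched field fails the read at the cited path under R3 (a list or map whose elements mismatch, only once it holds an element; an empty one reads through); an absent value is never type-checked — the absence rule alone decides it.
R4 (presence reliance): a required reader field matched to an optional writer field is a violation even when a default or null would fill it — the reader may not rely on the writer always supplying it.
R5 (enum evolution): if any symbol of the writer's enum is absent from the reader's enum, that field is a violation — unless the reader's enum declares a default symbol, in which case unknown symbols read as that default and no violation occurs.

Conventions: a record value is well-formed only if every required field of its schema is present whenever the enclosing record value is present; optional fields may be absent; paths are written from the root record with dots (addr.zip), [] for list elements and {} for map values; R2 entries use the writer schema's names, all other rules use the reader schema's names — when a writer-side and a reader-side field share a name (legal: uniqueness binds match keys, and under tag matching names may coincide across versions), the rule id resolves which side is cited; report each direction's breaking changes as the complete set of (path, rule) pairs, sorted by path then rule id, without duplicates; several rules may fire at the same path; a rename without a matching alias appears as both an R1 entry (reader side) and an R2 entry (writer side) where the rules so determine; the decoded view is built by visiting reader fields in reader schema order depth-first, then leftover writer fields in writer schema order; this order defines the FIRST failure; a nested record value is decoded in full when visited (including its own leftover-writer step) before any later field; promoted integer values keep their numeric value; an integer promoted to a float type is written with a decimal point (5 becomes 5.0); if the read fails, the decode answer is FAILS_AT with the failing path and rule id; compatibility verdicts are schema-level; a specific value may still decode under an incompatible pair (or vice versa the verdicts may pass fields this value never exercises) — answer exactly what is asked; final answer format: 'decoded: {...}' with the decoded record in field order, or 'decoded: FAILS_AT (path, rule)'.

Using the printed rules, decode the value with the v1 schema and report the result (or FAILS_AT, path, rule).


decoded: {"role": "GUEST", "codes": null, "audit": {"age": 5, "height": 0.25, "blob": 0xC0DE}, "avatar": 0x1A2B, "locale": null}

each type pair in Session: writer, then reader
decode (reader v1):
  role := "GUEST"
  codes := null (missing; optional => null)
  audit.age := 5
  audit.height := 0.25
  audit.blob := 0xC0DE
  avatar := 0x1A2B
  locale := null (missing; optional => null)
  writer codes: no reader field; dropped
  => decoded: {"role": "GUEST", "codes": null, "audit": {"age": 5, "height": 0.25, "blob": 0xC0DE}, "avatar": 0x1A2B, "locale": null}
diffs on Session not affecting the asked answer:
  field locale in record Session: type string changed to int32 -> changes Session's schema-level verdicts only — the decode of this value is the same
  enum Role (field role in record Session): symbol EMAIL added -> triggers nothing under the printed rules; the Session answer is the same either way


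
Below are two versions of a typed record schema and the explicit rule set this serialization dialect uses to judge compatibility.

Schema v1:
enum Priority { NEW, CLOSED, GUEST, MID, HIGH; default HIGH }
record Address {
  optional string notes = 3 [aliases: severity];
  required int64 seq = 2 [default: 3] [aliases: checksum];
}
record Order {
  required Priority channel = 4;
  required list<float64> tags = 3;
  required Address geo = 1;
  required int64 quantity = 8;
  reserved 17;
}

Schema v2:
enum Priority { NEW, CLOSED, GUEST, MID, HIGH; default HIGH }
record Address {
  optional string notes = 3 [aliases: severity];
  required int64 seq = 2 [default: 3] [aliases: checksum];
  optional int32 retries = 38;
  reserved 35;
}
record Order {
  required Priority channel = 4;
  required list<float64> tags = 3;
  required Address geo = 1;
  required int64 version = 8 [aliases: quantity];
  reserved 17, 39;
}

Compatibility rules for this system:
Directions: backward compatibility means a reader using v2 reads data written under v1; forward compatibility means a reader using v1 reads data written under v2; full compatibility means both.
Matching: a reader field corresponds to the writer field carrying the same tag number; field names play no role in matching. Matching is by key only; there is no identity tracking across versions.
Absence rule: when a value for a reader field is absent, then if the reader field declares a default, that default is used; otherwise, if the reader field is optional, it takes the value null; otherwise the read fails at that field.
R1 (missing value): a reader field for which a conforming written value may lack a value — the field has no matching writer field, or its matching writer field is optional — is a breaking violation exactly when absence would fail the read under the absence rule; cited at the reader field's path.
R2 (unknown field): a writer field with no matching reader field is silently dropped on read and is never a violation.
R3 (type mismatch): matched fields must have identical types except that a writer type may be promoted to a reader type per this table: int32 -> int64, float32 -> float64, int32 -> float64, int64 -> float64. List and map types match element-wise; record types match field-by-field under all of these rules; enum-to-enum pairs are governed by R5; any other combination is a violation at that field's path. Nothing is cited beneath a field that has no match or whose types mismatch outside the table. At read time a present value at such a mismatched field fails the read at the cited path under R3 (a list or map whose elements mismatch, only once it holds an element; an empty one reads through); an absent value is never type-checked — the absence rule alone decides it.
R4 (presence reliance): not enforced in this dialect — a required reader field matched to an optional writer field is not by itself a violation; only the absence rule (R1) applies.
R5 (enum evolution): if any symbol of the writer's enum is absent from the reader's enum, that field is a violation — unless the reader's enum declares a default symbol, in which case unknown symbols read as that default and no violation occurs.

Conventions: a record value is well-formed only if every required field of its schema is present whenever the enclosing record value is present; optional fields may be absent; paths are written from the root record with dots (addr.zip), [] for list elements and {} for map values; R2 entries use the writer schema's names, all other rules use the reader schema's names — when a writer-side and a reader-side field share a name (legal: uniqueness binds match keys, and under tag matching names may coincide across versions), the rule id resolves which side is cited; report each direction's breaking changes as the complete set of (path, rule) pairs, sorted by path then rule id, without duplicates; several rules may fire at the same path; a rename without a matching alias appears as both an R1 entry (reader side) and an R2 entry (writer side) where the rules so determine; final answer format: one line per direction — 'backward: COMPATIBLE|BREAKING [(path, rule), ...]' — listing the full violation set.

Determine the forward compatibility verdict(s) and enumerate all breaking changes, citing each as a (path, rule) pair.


arrows below run writer -> reader for Order
forward pass over Order, reader schema v1, writer schema v2:
  Priority -> Priority, writer required: channel aligns to channel
  list<float64> -> list<float64>, writer required: tags aligns to tags
  Address -> Address, writer required: geo aligns to geo
  int64 -> int64, writer required: quantity aligns to version
  string -> string, writer optional: geo.notes aligns to geo.notes
  int64 -> int64, writer required: geo.seq aligns to geo.seq
  geo.retries (writer side), unknown to reader
  => forward: COMPATIBLE
remaining Order differences; none change what is asked:
  renamed field quantity to version in record Order (alias quantity declared on the renamed field) -> no rule fires on it in Order's dialect; the asked verdict holds
  added field retries to record Address: optional int32, tag 38 (in v2 it sits last) -> no rule fires on it in Order's dialect; the asked verdict holds

forward: COMPATIBLE []


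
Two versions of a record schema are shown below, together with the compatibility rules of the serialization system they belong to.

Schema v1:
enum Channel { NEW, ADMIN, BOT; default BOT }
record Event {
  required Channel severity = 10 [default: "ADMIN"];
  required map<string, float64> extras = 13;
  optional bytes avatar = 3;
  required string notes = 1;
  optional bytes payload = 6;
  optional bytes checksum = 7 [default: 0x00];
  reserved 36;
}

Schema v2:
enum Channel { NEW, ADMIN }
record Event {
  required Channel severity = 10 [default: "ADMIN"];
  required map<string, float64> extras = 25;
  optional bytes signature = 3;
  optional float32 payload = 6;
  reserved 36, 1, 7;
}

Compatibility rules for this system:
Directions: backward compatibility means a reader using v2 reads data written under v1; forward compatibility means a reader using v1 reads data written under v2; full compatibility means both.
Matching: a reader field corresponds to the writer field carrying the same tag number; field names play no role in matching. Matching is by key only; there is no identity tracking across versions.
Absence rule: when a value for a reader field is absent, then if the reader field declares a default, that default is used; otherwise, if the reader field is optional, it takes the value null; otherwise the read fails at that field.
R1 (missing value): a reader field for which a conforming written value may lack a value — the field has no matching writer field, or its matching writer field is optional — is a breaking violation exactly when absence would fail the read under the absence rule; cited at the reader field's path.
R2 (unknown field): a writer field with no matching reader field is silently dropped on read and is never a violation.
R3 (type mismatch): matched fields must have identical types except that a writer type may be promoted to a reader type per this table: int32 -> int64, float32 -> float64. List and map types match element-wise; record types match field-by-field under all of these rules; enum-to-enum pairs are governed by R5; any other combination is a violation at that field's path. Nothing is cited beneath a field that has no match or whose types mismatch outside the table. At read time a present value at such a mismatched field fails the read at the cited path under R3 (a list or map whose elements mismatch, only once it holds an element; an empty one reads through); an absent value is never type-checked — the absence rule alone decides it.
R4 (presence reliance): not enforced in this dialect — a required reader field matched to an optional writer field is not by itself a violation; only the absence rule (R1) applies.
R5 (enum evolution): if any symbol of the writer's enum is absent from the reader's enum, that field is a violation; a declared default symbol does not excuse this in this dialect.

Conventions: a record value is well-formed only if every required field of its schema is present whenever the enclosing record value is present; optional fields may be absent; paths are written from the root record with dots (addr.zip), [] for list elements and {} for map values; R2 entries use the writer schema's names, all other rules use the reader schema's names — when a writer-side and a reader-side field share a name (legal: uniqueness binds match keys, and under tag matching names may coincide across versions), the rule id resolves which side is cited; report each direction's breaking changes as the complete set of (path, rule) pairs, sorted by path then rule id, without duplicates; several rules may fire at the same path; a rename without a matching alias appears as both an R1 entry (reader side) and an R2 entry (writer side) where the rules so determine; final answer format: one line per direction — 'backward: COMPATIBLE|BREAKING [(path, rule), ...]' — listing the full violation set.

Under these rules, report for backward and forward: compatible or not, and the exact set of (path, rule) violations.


backward: BREAKING [(extras, R1), (payload, R3), (severity, R5)]; forward: BREAKING [(extras, R1), (notes, R1), (payload, R3)]

in Event below, arrows point writer -> reader
backward for Event (reader v2, writer v1):
  severity: paired with writer severity (Channel -> Channel; writer required)
  extras: no writer-side match
  signature: paired with writer avatar (bytes -> bytes; writer optional)
  payload: paired with writer payload (bytes -> float32; writer optional)
  extras (writer side), unknown to reader
  notes (writer side), unknown to reader
  checksum (writer side), unknown to reader
  rule R1 violated at extras
  rule R3 violated at payload
  rule R5 violated at severity
  backward on Event therefore BREAKING (3)
forward for Event (reader v1, writer v2):
  severity: paired with writer severity (Channel -> Channel; writer required)
  extras: no writer-side match
  avatar: paired with writer signature (bytes -> bytes; writer optional)
  notes: no writer-side match
  payload: paired with writer payload (float32 -> bytes; writer optional)
  checksum: no writer-side match
  extras (writer side), unknown to reader
  rule R1 violated at extras
  rule R1 violated at notes
  rule R3 violated at payload
  forward on Event therefore BREAKING (3)


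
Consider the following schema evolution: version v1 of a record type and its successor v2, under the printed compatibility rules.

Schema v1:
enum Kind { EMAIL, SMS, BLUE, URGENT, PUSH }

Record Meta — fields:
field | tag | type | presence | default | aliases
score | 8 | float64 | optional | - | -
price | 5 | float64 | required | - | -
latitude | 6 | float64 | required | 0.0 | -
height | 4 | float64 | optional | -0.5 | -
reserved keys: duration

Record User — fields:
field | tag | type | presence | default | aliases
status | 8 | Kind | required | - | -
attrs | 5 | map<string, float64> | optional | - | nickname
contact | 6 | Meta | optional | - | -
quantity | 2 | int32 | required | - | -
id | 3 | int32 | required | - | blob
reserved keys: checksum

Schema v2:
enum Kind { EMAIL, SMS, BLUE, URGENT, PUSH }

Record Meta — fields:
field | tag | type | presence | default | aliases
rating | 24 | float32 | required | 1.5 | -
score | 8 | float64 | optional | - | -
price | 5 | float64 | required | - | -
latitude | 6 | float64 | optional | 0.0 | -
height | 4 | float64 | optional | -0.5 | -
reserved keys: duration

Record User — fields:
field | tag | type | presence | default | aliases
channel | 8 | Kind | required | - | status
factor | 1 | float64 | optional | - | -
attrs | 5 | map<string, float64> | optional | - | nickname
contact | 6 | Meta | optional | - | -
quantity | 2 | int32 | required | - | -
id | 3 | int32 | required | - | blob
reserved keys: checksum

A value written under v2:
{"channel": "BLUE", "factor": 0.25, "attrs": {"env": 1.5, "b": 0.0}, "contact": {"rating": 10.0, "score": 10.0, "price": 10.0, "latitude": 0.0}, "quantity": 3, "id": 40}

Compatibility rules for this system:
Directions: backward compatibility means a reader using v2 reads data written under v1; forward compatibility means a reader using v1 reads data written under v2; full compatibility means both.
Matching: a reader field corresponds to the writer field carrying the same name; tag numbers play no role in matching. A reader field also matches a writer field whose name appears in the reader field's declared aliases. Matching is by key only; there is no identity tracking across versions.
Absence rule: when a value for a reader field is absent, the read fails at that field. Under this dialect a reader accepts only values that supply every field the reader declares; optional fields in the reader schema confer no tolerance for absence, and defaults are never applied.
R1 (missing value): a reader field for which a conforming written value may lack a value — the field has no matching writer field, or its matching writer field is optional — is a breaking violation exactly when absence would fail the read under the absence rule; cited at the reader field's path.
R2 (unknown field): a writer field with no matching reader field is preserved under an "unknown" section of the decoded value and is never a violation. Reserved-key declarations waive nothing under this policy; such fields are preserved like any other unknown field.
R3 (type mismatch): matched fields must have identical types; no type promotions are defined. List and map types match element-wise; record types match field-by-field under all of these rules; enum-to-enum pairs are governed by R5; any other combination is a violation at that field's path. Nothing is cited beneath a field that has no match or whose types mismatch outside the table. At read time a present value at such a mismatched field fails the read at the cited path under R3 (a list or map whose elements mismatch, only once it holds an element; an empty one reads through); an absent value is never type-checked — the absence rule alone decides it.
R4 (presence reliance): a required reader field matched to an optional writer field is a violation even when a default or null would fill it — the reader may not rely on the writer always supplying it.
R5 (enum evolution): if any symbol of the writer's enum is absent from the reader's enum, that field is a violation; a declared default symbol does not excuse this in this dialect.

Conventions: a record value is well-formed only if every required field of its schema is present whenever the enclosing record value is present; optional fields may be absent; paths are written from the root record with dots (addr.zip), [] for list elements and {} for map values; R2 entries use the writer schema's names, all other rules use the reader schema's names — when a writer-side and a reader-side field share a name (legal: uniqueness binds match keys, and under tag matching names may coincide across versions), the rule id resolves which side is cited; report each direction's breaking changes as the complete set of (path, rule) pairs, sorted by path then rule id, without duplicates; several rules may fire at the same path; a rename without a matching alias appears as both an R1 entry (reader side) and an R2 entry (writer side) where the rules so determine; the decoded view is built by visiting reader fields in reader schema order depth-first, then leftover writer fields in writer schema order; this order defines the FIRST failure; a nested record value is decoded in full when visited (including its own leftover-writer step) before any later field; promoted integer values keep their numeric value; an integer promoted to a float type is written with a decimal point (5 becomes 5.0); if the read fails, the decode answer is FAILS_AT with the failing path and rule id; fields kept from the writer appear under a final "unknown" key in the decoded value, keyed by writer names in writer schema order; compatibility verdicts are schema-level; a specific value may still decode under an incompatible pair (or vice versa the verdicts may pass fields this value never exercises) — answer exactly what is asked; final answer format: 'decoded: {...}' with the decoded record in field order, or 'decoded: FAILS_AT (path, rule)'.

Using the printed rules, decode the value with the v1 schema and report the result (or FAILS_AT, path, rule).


in User below, arrows point writer -> reader
decode (reader v1):
  read fails at status under R1 (no fill)
  => FAILS_AT (status, R1)
ruling out the remaining User differences:
  added field factor to record User: optional float64, tag 1 (in v2 it sits immediately before attrs) -> matters for User compatibility verdicts, not for this value's decode
  added field rating to record Meta: required float32, tag 24, default 1.5 (in v2 it sits immediately before score) -> matters for User compatibility verdicts, not for this value's decode
  field latitude in record Meta: required changed to optional -> matters for User compatibility verdicts, not for this value's decode

decoded: FAILS_AT (status, R1)


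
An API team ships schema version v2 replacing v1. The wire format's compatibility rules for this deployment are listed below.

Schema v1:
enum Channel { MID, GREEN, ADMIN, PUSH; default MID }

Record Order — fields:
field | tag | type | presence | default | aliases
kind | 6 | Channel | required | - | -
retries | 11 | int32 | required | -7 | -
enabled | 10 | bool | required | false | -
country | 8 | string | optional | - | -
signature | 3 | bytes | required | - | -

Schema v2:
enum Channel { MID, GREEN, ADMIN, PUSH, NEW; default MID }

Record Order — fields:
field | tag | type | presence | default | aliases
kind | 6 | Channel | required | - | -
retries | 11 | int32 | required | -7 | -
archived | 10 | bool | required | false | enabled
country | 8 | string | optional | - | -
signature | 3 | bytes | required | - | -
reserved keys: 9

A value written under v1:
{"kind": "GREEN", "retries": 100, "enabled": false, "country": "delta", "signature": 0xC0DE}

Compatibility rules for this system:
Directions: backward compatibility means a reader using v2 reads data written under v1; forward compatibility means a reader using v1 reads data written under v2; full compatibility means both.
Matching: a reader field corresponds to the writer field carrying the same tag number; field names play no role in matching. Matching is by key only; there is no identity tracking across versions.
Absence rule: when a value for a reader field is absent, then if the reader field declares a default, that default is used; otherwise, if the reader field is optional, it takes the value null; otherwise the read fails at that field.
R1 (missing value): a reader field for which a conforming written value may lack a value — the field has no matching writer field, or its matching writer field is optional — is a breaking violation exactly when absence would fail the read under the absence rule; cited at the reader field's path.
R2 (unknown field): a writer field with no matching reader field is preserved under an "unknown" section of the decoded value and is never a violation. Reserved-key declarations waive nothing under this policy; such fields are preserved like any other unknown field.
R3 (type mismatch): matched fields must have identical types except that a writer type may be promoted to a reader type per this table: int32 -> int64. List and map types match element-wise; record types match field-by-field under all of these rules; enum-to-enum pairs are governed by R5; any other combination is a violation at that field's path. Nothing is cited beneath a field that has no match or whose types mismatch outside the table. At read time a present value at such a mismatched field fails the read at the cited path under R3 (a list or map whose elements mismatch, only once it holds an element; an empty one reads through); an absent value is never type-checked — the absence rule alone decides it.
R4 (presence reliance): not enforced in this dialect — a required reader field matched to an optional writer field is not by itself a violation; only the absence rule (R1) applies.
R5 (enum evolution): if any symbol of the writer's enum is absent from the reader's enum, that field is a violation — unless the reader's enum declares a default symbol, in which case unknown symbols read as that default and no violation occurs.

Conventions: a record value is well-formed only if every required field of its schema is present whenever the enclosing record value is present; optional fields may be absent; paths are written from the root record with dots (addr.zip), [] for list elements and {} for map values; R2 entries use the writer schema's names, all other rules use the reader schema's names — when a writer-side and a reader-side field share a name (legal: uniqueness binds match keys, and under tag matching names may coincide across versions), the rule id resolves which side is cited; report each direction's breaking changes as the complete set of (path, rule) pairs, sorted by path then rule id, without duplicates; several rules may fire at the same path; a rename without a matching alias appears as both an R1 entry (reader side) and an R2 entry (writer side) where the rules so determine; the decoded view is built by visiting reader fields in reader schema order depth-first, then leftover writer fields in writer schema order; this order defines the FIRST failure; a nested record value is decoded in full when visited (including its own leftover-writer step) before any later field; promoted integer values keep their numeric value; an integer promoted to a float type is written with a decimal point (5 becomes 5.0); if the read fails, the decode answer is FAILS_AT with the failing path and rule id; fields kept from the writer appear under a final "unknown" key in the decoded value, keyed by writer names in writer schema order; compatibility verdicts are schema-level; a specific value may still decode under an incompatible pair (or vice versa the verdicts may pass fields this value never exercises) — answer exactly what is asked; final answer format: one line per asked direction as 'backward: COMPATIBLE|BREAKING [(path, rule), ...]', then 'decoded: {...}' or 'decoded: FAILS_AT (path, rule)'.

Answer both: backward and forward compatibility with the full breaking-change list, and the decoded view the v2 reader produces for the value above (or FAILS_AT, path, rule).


arrows below run writer -> reader for Order
backward for Order (reader v2, writer v1):
  kind <- kind (Channel -> Channel, writer required)
  retries <- retries (int32 -> int32, writer required)
  archived <- enabled (bool -> bool, writer required)
  country <- country (string -> string, writer optional)
  signature <- signature (bytes -> bytes, writer required)
  => backward verdict for Order: COMPATIBLE, no violations
forward for Order (reader v1, writer v2):
  kind <- kind (Channel -> Channel, writer required)
  retries <- retries (int32 -> int32, writer required)
  enabled <- archived (bool -> bool, writer required)
  country <- country (string -> string, writer optional)
  signature <- signature (bytes -> bytes, writer required)
  => forward verdict for Order: COMPATIBLE, no violations
decoding the Order value with the v2 reader:
  kind := "GREEN"
  retries := 100
  archived := false (from writer enabled)
  country := "delta"
  signature := 0xC0DE
  => decoded: {"kind": "GREEN", "retries": 100, "archived": false, "country": "delta", "signature": 0xC0DE}

backward: COMPATIBLE []; forward: COMPATIBLE []; decoded: {"kind": "GREEN", "retries": 100, "archived": false, "country": "delta", "signature": 0xC0DE}
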